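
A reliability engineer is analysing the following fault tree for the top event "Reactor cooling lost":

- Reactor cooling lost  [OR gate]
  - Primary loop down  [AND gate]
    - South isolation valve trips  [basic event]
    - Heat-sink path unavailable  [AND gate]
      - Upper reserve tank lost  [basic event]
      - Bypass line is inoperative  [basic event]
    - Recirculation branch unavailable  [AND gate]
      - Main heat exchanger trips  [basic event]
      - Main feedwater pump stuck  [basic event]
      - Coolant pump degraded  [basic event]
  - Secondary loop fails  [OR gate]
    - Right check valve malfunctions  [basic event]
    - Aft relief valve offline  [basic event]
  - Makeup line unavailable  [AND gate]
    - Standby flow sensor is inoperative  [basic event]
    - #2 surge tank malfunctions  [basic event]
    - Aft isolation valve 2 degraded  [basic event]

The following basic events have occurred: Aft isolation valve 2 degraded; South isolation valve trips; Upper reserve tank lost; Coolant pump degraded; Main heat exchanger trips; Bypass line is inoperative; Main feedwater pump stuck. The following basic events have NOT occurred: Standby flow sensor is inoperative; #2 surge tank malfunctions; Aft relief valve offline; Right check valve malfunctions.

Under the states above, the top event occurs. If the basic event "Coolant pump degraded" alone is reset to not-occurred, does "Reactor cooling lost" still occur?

No

Counterfactual: set "Coolant pump degraded" to not occurred.
Heat-sink path unavailable [AND]: Upper reserve tank lost=occurs, Bypass line is inoperative=occurs → all inputs occur → occurs.
Recirculation branch unavailable [AND]: Main heat exchanger trips=occurs, Main feedwater pump stuck=occurs, Coolant pump degraded=not → not all inputs occur → does not occur.
Primary loop down [AND]: South isolation valve trips=occurs, Heat-sink path unavailable=occurs, Recirculation branch unavailable=not → not all inputs occur → does not occur.
Secondary loop fails [OR]: Right check valve malfunctions=not, Aft relief valve offline=not → no input occurs → does not occur.
Makeup line unavailable [AND]: Standby flow sensor is inoperative=not, #2 surge tank malfunctions=not, Aft isolation valve 2 degraded=occurs → not all inputs occur → does not occur.
Reactor cooling lost [OR]: Primary loop down=not, Secondary loop fails=not, Makeup line unavailable=not → no input occurs → does not occur.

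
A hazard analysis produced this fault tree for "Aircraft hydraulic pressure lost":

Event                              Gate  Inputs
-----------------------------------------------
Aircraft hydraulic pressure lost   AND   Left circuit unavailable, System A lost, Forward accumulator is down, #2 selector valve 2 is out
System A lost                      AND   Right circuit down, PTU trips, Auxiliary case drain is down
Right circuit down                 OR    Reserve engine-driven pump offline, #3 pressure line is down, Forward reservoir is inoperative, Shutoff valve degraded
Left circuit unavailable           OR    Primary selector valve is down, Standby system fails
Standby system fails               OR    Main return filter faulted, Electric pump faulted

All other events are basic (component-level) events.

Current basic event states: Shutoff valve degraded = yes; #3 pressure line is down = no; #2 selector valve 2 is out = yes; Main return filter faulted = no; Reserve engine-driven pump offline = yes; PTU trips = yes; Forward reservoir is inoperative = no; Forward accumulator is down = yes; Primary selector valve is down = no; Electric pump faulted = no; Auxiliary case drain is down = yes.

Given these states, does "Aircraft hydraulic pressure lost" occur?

Standby system fails [OR]: Main return filter faulted=not, Electric pump faulted=not → no input occurs → does not occur.
Left circuit unavailable [OR]: Primary selector valve is down=not, Standby system fails=not → no input occurs → does not occur.
Right circuit down [OR]: Reserve engine-driven pump offline=occurs, #3 pressure line is down=not, Forward reservoir is inoperative=not, Shutoff valve degraded=occurs → at least one input occurs → occurs.
System A lost [AND]: Right circuit down=occurs, PTU trips=occurs, Auxiliary case drain is down=occurs → all inputs occur → occurs.
Aircraft hydraulic pressure lost [AND]: Left circuit unavailable=not, System A lost=occurs, Forward accumulator is down=occurs, #2 selector valve 2 is out=occurs → not all inputs occur → does not occur.

No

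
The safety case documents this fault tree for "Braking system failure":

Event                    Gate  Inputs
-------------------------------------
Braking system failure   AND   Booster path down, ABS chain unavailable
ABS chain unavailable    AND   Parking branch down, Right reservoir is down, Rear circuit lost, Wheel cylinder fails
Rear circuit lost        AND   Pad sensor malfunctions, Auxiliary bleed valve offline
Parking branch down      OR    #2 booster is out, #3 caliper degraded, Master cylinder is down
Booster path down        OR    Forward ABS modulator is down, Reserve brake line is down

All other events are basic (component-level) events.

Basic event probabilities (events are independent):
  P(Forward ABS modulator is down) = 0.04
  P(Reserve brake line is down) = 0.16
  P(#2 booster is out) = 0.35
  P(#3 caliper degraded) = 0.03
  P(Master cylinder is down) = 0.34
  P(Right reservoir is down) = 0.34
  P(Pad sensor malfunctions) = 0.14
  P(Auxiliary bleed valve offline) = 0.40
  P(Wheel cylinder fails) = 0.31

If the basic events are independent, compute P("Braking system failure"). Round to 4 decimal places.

0.0007

P(Booster path down) [OR] = 1 − (1−0.04) × (1−0.16) = 0.193600
P(Parking branch down) [OR] = 1 − (1−0.35) × (1−0.03) × (1−0.34) = 0.583870
P(Rear circuit lost) [AND] = 0.14 × 0.40 = 0.056000
P(ABS chain unavailable) [AND] = 0.583870 × 0.34 × 0.056000 × 0.31 = 0.003446
P(Braking system failure) [AND] = 0.193600 × 0.003446 = 0.000667
Rounded to 4 decimal places: P(Braking system failure) ≈ 0.0007.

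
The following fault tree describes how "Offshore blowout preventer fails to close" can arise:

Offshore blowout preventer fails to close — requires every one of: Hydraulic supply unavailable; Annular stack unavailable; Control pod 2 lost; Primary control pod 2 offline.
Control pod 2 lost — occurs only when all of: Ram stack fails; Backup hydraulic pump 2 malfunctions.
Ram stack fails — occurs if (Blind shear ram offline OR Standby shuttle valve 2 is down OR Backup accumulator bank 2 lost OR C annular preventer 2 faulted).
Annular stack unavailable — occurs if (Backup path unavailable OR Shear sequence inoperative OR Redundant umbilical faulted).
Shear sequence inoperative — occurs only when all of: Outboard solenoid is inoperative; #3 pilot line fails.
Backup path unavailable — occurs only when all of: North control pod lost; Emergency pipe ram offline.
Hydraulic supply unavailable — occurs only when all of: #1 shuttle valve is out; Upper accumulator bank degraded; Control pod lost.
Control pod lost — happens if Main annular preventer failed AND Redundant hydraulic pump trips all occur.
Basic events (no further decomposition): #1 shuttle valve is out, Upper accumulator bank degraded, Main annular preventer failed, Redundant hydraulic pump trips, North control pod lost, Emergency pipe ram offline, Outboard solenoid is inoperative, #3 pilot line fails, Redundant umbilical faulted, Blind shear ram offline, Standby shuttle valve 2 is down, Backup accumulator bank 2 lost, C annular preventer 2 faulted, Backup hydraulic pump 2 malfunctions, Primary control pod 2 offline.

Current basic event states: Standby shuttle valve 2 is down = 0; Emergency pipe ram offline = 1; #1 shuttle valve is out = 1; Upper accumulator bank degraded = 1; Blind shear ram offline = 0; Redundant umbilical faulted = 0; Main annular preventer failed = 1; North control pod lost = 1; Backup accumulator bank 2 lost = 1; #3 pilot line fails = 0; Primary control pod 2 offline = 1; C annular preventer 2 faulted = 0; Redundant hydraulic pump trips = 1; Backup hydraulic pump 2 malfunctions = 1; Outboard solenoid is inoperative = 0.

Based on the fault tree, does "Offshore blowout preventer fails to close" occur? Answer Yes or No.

Yes

Control pod lost [AND]: Main annular preventer failed=occurs, Redundant hydraulic pump trips=occurs → all inputs occur → occurs.
Hydraulic supply unavailable [AND]: #1 shuttle valve is out=occurs, Upper accumulator bank degraded=occurs, Control pod lost=occurs → all inputs occur → occurs.
Backup path unavailable [AND]: North control pod lost=occurs, Emergency pipe ram offline=occurs → all inputs occur → occurs.
Shear sequence inoperative [AND]: Outboard solenoid is inoperative=not, #3 pilot line fails=not → not all inputs occur → does not occur.
Annular stack unavailable [OR]: Backup path unavailable=occurs, Shear sequence inoperative=not, Redundant umbilical faulted=not → at least one input occurs → occurs.
Ram stack fails [OR]: Blind shear ram offline=not, Standby shuttle valve 2 is down=not, Backup accumulator bank 2 lost=occurs, C annular preventer 2 faulted=not → at least one input occurs → occurs.
Control pod 2 lost [AND]: Ram stack fails=occurs, Backup hydraulic pump 2 malfunctions=occurs → all inputs occur → occurs.
Offshore blowout preventer fails to close [AND]: Hydraulic supply unavailable=occurs, Annular stack unavailable=occurs, Control pod 2 lost=occurs, Primary control pod 2 offline=occurs → all inputs occur → occurs.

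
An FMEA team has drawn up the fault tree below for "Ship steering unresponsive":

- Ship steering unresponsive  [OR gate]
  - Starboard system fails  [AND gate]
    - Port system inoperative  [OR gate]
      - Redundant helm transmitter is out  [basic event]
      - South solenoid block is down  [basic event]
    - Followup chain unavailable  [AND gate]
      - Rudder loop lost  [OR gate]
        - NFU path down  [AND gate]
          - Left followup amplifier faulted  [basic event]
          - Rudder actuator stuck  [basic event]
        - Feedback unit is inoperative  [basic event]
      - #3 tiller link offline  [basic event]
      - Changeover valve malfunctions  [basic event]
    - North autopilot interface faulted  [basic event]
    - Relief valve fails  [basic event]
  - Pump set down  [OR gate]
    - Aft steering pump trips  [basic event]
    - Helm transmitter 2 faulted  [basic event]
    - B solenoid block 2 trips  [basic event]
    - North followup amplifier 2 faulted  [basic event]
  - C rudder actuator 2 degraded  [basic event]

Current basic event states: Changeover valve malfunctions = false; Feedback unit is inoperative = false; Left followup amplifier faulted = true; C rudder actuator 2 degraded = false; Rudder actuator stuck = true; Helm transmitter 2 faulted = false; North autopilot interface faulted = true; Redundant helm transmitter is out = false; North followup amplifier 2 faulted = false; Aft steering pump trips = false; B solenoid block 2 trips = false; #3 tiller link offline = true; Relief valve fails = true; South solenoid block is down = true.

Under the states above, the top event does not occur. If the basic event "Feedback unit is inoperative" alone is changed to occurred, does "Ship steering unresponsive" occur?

Counterfactual: set "Feedback unit is inoperative" to occurred.
Port system inoperative [OR]: Redundant helm transmitter is out=not, South solenoid block is down=occurs → at least one input occurs → occurs.
NFU path down [AND]: Left followup amplifier faulted=occurs, Rudder actuator stuck=occurs → all inputs occur → occurs.
Rudder loop lost [OR]: NFU path down=occurs, Feedback unit is inoperative=occurs → at least one input occurs → occurs.
Followup chain unavailable [AND]: Rudder loop lost=occurs, #3 tiller link offline=occurs, Changeover valve malfunctions=not → not all inputs occur → does not occur.
Starboard system fails [AND]: Port system inoperative=occurs, Followup chain unavailable=not, North autopilot interface faulted=occurs, Relief valve fails=occurs → not all inputs occur → does not occur.
Pump set down [OR]: Aft steering pump trips=not, Helm transmitter 2 faulted=not, B solenoid block 2 trips=not, North followup amplifier 2 faulted=not → no input occurs → does not occur.
Ship steering unresponsive [OR]: Starboard system fails=not, Pump set down=not, C rudder actuator 2 degraded=not → no input occurs → does not occur.

No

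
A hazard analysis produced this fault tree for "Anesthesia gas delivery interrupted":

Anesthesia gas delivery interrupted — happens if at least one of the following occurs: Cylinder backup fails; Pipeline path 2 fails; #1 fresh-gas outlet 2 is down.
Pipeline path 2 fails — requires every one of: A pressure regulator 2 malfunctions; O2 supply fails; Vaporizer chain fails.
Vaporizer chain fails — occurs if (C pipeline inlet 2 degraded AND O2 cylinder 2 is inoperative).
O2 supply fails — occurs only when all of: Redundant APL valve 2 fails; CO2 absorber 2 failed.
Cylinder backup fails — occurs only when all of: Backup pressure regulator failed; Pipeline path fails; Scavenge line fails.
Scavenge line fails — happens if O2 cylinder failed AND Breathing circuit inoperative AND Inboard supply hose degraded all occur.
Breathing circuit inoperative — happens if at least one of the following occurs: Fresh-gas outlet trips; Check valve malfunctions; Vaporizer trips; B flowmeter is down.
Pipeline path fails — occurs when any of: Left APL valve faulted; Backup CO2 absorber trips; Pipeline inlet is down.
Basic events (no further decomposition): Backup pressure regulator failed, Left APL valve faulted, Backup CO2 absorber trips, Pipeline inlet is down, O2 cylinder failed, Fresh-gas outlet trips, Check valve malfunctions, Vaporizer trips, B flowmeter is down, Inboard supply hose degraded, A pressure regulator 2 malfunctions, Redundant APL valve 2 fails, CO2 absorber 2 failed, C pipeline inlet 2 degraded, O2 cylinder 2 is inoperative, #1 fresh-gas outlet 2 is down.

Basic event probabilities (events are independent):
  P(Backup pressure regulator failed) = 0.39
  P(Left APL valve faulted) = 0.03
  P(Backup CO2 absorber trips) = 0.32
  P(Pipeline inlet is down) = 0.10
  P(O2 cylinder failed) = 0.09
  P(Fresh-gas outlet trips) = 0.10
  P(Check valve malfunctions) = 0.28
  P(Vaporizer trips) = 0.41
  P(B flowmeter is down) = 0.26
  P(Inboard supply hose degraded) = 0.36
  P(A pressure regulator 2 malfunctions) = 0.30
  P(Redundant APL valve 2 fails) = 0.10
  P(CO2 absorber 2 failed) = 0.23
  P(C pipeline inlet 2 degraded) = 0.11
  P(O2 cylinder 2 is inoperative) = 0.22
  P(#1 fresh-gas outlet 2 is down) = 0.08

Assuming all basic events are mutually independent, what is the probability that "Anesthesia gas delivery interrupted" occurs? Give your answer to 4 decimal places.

P(Pipeline path fails) [OR] = 1 − (1−0.03) × (1−0.32) × (1−0.10) = 0.406360
P(Breathing circuit inoperative) [OR] = 1 − (1−0.10) × (1−0.28) × (1−0.41) × (1−0.26) = 0.717083
P(Scavenge line fails) [AND] = 0.09 × 0.717083 × 0.36 = 0.023233
P(Cylinder backup fails) [AND] = 0.39 × 0.406360 × 0.023233 = 0.003682
P(O2 supply fails) [AND] = 0.10 × 0.23 = 0.023000
P(Vaporizer chain fails) [AND] = 0.11 × 0.22 = 0.024200
P(Pipeline path 2 fails) [AND] = 0.30 × 0.023000 × 0.024200 = 0.000167
P(Anesthesia gas delivery interrupted) [OR] = 1 − (1−0.003682) × (1−0.000167) × (1−0.08) = 0.083541
Rounded to 4 decimal places: P(Anesthesia gas delivery interrupted) ≈ 0.0835.

0.0835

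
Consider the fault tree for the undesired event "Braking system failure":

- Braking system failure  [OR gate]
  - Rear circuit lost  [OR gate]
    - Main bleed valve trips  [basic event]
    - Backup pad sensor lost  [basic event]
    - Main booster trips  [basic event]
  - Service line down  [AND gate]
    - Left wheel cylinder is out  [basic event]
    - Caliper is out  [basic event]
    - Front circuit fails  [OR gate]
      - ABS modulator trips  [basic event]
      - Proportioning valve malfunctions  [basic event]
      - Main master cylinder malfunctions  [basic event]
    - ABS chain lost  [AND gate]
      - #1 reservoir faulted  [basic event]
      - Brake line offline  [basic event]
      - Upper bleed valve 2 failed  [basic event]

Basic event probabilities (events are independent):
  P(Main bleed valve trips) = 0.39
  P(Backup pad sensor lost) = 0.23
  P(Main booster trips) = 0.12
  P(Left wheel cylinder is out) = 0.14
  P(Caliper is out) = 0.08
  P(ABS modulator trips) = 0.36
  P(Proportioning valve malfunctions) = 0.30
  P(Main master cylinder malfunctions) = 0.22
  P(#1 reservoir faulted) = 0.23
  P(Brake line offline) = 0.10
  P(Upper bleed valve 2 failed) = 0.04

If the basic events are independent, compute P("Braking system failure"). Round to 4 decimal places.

0.5867

P(Rear circuit lost) [OR] = 1 − (1−0.39) × (1−0.23) × (1−0.12) = 0.586664
P(Front circuit fails) [OR] = 1 − (1−0.36) × (1−0.30) × (1−0.22) = 0.650560
P(ABS chain lost) [AND] = 0.23 × 0.10 × 0.04 = 0.000920
P(Service line down) [AND] = 0.14 × 0.08 × 0.650560 × 0.000920 = 0.000007
P(Braking system failure) [OR] = 1 − (1−0.586664) × (1−0.000007) = 0.586667
Rounded to 4 decimal places: P(Braking system failure) ≈ 0.5867.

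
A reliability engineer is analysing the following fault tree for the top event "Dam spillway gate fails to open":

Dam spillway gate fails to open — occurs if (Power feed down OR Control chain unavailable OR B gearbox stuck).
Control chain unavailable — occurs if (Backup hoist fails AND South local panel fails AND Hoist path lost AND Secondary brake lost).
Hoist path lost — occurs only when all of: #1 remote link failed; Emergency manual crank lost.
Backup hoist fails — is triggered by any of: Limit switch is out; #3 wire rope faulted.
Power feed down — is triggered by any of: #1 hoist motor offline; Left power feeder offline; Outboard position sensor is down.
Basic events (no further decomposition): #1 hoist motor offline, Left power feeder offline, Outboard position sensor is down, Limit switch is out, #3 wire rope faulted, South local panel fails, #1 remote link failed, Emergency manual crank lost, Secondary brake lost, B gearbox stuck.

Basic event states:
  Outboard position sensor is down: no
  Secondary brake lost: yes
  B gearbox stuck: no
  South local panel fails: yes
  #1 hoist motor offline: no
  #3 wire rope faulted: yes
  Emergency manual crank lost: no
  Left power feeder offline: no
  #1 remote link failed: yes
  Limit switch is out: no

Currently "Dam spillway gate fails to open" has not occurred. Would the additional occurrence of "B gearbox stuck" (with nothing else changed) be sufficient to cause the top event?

Counterfactual: set "B gearbox stuck" to occurred.
Power feed down [OR]: #1 hoist motor offline=not, Left power feeder offline=not, Outboard position sensor is down=not → no input occurs → does not occur.
Backup hoist fails [OR]: Limit switch is out=not, #3 wire rope faulted=occurs → at least one input occurs → occurs.
Hoist path lost [AND]: #1 remote link failed=occurs, Emergency manual crank lost=not → not all inputs occur → does not occur.
Control chain unavailable [AND]: Backup hoist fails=occurs, South local panel fails=occurs, Hoist path lost=not, Secondary brake lost=occurs → not all inputs occur → does not occur.
Dam spillway gate fails to open [OR]: Power feed down=not, Control chain unavailable=not, B gearbox stuck=occurs → at least one input occurs → occurs.

Yes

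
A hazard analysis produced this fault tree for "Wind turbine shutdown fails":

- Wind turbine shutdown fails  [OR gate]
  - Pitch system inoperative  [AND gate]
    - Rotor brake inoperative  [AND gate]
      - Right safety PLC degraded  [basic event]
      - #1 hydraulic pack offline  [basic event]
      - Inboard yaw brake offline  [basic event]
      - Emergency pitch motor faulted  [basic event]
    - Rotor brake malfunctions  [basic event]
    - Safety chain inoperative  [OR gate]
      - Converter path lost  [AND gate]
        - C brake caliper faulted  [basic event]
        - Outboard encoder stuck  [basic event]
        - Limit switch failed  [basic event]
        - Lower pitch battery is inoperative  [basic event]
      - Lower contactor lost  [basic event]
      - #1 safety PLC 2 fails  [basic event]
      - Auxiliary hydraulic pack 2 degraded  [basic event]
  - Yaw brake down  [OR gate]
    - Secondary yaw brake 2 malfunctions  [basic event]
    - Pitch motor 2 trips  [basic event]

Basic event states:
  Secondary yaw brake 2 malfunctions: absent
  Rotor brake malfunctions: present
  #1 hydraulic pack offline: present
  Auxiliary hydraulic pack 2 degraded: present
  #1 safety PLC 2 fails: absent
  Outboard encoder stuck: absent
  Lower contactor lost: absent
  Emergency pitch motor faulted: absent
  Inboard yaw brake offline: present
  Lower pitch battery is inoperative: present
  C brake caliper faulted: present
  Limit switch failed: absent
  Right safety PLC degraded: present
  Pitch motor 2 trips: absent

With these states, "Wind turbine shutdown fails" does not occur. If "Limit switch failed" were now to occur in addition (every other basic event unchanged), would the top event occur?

Counterfactual: set "Limit switch failed" to occurred.
Rotor brake inoperative [AND]: Right safety PLC degraded=occurs, #1 hydraulic pack offline=occurs, Inboard yaw brake offline=occurs, Emergency pitch motor faulted=not → not all inputs occur → does not occur.
Converter path lost [AND]: C brake caliper faulted=occurs, Outboard encoder stuck=not, Limit switch failed=occurs, Lower pitch battery is inoperative=occurs → not all inputs occur → does not occur.
Safety chain inoperative [OR]: Converter path lost=not, Lower contactor lost=not, #1 safety PLC 2 fails=not, Auxiliary hydraulic pack 2 degraded=occurs → at least one input occurs → occurs.
Pitch system inoperative [AND]: Rotor brake inoperative=not, Rotor brake malfunctions=occurs, Safety chain inoperative=occurs → not all inputs occur → does not occur.
Yaw brake down [OR]: Secondary yaw brake 2 malfunctions=not, Pitch motor 2 trips=not → no input occurs → does not occur.
Wind turbine shutdown fails [OR]: Pitch system inoperative=not, Yaw brake down=not → no input occurs → does not occur.

No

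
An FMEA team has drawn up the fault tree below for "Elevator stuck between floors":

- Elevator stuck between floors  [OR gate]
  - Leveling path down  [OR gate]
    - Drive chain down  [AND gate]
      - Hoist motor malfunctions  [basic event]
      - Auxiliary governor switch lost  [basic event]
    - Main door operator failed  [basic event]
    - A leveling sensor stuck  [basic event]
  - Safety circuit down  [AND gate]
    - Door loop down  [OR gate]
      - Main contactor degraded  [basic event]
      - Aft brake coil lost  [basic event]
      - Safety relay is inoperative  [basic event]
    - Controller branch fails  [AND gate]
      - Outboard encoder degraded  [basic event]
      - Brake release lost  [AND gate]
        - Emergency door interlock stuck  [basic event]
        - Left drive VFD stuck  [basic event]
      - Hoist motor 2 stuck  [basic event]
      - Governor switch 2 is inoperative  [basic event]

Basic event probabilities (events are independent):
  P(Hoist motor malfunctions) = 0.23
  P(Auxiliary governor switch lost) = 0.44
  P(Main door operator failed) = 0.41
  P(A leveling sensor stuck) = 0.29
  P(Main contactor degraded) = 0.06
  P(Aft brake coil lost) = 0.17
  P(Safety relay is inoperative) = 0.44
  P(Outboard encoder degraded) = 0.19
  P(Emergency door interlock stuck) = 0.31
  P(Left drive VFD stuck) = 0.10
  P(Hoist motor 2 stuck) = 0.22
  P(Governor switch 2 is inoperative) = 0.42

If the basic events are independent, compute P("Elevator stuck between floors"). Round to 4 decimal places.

P(Drive chain down) [AND] = 0.23 × 0.44 = 0.101200
P(Leveling path down) [OR] = 1 − (1−0.101200) × (1−0.41) × (1−0.29) = 0.623493
P(Door loop down) [OR] = 1 − (1−0.06) × (1−0.17) × (1−0.44) = 0.563088
P(Brake release lost) [AND] = 0.31 × 0.10 = 0.031000
P(Controller branch fails) [AND] = 0.19 × 0.031000 × 0.22 × 0.42 = 0.000544
P(Safety circuit down) [AND] = 0.563088 × 0.000544 = 0.000306
P(Elevator stuck between floors) [OR] = 1 − (1−0.623493) × (1−0.000306) = 0.623608
Rounded to 4 decimal places: P(Elevator stuck between floors) ≈ 0.6236.

0.6236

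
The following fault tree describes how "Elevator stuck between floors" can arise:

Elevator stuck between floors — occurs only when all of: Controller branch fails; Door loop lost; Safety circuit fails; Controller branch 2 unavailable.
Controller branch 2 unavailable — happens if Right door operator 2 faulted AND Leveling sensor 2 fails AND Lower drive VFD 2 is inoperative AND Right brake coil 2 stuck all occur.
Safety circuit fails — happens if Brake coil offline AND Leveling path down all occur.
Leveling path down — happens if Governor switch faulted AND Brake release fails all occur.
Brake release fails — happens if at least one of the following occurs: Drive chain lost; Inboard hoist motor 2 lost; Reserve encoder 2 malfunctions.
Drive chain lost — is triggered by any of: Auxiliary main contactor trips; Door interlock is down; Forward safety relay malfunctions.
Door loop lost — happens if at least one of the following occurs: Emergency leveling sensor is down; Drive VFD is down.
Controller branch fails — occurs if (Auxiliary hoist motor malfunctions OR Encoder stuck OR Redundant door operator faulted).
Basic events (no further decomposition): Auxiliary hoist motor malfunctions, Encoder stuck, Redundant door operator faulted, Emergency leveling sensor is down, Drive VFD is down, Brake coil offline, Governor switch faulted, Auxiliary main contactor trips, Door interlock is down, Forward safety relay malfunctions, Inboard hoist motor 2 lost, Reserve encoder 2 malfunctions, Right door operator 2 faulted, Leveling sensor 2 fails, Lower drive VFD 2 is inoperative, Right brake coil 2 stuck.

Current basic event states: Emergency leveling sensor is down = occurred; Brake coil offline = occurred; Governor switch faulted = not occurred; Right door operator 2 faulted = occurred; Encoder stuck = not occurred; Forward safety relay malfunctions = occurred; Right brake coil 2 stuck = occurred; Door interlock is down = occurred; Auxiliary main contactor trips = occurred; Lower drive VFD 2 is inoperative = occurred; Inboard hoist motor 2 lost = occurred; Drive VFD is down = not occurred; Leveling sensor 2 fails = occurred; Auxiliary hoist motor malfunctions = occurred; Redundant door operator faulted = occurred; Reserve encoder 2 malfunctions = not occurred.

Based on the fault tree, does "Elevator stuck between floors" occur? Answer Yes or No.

Controller branch fails [OR]: Auxiliary hoist motor malfunctions=occurs, Encoder stuck=not, Redundant door operator faulted=occurs → at least one input occurs → occurs.
Door loop lost [OR]: Emergency leveling sensor is down=occurs, Drive VFD is down=not → at least one input occurs → occurs.
Drive chain lost [OR]: Auxiliary main contactor trips=occurs, Door interlock is down=occurs, Forward safety relay malfunctions=occurs → at least one input occurs → occurs.
Brake release fails [OR]: Drive chain lost=occurs, Inboard hoist motor 2 lost=occurs, Reserve encoder 2 malfunctions=not → at least one input occurs → occurs.
Leveling path down [AND]: Governor switch faulted=not, Brake release fails=occurs → not all inputs occur → does not occur.
Safety circuit fails [AND]: Brake coil offline=occurs, Leveling path down=not → not all inputs occur → does not occur.
Controller branch 2 unavailable [AND]: Right door operator 2 faulted=occurs, Leveling sensor 2 fails=occurs, Lower drive VFD 2 is inoperative=occurs, Right brake coil 2 stuck=occurs → all inputs occur → occurs.
Elevator stuck between floors [AND]: Controller branch fails=occurs, Door loop lost=occurs, Safety circuit fails=not, Controller branch 2 unavailable=occurs → not all inputs occur → does not occur.

No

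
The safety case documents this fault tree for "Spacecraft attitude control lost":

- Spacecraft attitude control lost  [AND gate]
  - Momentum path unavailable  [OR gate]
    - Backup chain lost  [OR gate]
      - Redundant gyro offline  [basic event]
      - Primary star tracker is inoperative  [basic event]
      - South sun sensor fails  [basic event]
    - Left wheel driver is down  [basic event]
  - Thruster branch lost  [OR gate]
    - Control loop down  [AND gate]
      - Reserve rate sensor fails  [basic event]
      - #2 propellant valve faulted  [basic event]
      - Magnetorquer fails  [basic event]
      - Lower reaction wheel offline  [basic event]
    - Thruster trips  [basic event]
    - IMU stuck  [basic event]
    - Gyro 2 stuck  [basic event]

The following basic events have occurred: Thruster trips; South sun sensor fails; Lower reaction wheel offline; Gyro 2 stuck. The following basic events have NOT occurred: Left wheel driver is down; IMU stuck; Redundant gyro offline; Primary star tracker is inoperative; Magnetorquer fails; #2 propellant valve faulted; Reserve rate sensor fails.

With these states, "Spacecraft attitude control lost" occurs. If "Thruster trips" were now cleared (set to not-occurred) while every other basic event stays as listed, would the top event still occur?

Yes

Counterfactual: set "Thruster trips" to not occurred.
Backup chain lost [OR]: Redundant gyro offline=not, Primary star tracker is inoperative=not, South sun sensor fails=occurs → at least one input occurs → occurs.
Momentum path unavailable [OR]: Backup chain lost=occurs, Left wheel driver is down=not → at least one input occurs → occurs.
Control loop down [AND]: Reserve rate sensor fails=not, #2 propellant valve faulted=not, Magnetorquer fails=not, Lower reaction wheel offline=occurs → not all inputs occur → does not occur.
Thruster branch lost [OR]: Control loop down=not, Thruster trips=not, IMU stuck=not, Gyro 2 stuck=occurs → at least one input occurs → occurs.
Spacecraft attitude control lost [AND]: Momentum path unavailable=occurs, Thruster branch lost=occurs → all inputs occur → occurs.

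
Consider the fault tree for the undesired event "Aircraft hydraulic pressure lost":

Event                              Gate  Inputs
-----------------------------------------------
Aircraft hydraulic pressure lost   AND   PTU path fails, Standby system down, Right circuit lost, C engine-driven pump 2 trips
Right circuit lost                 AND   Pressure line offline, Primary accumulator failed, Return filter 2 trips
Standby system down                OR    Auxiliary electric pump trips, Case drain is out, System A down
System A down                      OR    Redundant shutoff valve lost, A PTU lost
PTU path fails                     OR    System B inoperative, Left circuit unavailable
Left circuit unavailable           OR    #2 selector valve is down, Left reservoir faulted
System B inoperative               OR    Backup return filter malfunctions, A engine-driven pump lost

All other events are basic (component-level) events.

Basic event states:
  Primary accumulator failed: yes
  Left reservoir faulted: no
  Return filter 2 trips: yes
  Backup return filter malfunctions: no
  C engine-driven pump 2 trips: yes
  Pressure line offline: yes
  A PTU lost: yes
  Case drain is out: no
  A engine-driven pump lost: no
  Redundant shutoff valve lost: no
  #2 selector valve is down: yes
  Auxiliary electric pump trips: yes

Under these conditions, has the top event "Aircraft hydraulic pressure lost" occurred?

System B inoperative [OR]: Backup return filter malfunctions=not, A engine-driven pump lost=not → no input occurs → does not occur.
Left circuit unavailable [OR]: #2 selector valve is down=occurs, Left reservoir faulted=not → at least one input occurs → occurs.
PTU path fails [OR]: System B inoperative=not, Left circuit unavailable=occurs → at least one input occurs → occurs.
System A down [OR]: Redundant shutoff valve lost=not, A PTU lost=occurs → at least one input occurs → occurs.
Standby system down [OR]: Auxiliary electric pump trips=occurs, Case drain is out=not, System A down=occurs → at least one input occurs → occurs.
Right circuit lost [AND]: Pressure line offline=occurs, Primary accumulator failed=occurs, Return filter 2 trips=occurs → all inputs occur → occurs.
Aircraft hydraulic pressure lost [AND]: PTU path fails=occurs, Standby system down=occurs, Right circuit lost=occurs, C engine-driven pump 2 trips=occurs → all inputs occur → occurs.

Yes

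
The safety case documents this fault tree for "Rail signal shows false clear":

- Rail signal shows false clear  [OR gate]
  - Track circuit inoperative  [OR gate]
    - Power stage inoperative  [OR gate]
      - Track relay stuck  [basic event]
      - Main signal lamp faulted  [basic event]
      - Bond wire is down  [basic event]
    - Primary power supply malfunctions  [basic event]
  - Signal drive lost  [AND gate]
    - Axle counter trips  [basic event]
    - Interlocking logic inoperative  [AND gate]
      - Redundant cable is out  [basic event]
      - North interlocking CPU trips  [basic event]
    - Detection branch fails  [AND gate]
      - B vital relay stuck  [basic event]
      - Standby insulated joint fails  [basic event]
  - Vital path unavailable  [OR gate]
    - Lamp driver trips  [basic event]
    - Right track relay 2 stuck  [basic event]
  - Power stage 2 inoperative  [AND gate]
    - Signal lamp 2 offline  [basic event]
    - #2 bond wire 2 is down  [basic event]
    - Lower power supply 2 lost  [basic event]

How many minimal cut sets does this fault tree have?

Power stage inoperative [OR]: union of children's cut sets → 3 cut set(s).
Track circuit inoperative [OR]: union of children's cut sets → 4 cut set(s).
Interlocking logic inoperative [AND]: one cut set from each child combined → 1 × 1 = 1 cut set(s).
Detection branch fails [AND]: one cut set from each child combined → 1 × 1 = 1 cut set(s).
Signal drive lost [AND]: one cut set from each child combined → 1 × 1 × 1 = 1 cut set(s).
Vital path unavailable [OR]: union of children's cut sets → 2 cut set(s).
Power stage 2 inoperative [AND]: one cut set from each child combined → 1 × 1 × 1 = 1 cut set(s).
Rail signal shows false clear [OR]: union of children's cut sets → 8 cut set(s).
Minimal cut sets: {Track relay stuck}; {Main signal lamp faulted}; {Bond wire is down}; {Primary power supply malfunctions}; {Axle counter trips, B vital relay stuck, North interlocking CPU trips, Redundant cable is out, Standby insulated joint fails}; {Lamp driver trips}; {Right track relay 2 stuck}; {#2 bond wire 2 is down, Lower power supply 2 lost, Signal lamp 2 offline}.

8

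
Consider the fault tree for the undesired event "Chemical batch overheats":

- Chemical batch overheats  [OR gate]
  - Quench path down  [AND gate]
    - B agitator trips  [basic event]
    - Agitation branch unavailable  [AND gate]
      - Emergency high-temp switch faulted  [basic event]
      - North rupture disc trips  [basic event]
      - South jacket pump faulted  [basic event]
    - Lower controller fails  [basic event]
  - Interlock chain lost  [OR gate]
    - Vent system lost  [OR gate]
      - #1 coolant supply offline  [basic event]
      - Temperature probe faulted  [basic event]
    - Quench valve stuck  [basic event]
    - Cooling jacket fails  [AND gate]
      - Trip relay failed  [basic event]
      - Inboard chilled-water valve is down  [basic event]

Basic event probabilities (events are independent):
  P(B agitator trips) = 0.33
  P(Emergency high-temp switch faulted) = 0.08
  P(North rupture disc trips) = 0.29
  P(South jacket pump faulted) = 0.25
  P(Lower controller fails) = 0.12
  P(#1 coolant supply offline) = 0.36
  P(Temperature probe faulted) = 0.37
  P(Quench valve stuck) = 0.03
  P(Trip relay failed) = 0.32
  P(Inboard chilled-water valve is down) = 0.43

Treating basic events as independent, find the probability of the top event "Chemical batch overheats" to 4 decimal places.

P(Agitation branch unavailable) [AND] = 0.08 × 0.29 × 0.25 = 0.005800
P(Quench path down) [AND] = 0.33 × 0.005800 × 0.12 = 0.000230
P(Vent system lost) [OR] = 1 − (1−0.36) × (1−0.37) = 0.596800
P(Cooling jacket fails) [AND] = 0.32 × 0.43 = 0.137600
P(Interlock chain lost) [OR] = 1 − (1−0.596800) × (1−0.03) × (1−0.137600) = 0.662712
P(Chemical batch overheats) [OR] = 1 − (1−0.000230) × (1−0.662712) = 0.662790
Rounded to 4 decimal places: P(Chemical batch overheats) ≈ 0.6628.

0.6628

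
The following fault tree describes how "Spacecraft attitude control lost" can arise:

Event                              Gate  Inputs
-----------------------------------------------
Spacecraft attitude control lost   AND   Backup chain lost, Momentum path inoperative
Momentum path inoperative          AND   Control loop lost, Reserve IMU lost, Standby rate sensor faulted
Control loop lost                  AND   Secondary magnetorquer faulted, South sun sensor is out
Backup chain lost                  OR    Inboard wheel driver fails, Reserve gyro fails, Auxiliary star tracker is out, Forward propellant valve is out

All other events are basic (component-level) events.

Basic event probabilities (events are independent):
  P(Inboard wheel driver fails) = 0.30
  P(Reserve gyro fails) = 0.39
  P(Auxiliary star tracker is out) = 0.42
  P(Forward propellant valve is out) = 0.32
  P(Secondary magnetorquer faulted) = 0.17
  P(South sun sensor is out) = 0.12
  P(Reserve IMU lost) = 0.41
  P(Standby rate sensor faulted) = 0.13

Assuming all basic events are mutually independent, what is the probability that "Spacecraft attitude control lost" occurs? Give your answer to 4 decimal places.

P(Backup chain lost) [OR] = 1 − (1−0.30) × (1−0.39) × (1−0.42) × (1−0.32) = 0.831591
P(Control loop lost) [AND] = 0.17 × 0.12 = 0.020400
P(Momentum path inoperative) [AND] = 0.020400 × 0.41 × 0.13 = 0.001087
P(Spacecraft attitude control lost) [AND] = 0.831591 × 0.001087 = 0.000904
Rounded to 4 decimal places: P(Spacecraft attitude control lost) ≈ 0.0009.

0.0009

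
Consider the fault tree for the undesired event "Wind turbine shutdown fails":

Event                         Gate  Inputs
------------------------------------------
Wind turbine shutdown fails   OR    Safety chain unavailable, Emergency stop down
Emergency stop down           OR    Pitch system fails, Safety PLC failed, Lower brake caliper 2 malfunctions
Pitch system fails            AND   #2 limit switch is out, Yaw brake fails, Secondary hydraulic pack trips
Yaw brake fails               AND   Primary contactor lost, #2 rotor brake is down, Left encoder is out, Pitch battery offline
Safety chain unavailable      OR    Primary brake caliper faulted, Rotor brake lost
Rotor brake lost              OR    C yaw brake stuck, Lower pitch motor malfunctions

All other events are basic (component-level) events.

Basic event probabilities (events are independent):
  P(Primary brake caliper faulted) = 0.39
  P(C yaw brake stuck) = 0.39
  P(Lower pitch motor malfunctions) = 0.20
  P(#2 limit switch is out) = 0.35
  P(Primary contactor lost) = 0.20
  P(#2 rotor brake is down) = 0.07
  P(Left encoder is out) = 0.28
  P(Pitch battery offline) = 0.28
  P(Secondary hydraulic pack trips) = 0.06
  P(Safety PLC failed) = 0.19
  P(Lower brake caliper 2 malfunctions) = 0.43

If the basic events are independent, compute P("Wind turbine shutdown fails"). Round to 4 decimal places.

P(Rotor brake lost) [OR] = 1 − (1−0.39) × (1−0.20) = 0.512000
P(Safety chain unavailable) [OR] = 1 − (1−0.39) × (1−0.512000) = 0.702320
P(Yaw brake fails) [AND] = 0.20 × 0.07 × 0.28 × 0.28 = 0.001098
P(Pitch system fails) [AND] = 0.35 × 0.001098 × 0.06 = 0.000023
P(Emergency stop down) [OR] = 1 − (1−0.000023) × (1−0.19) × (1−0.43) = 0.538311
P(Wind turbine shutdown fails) [OR] = 1 − (1−0.702320) × (1−0.538311) = 0.862564
Rounded to 4 decimal places: P(Wind turbine shutdown fails) ≈ 0.8626.

0.8626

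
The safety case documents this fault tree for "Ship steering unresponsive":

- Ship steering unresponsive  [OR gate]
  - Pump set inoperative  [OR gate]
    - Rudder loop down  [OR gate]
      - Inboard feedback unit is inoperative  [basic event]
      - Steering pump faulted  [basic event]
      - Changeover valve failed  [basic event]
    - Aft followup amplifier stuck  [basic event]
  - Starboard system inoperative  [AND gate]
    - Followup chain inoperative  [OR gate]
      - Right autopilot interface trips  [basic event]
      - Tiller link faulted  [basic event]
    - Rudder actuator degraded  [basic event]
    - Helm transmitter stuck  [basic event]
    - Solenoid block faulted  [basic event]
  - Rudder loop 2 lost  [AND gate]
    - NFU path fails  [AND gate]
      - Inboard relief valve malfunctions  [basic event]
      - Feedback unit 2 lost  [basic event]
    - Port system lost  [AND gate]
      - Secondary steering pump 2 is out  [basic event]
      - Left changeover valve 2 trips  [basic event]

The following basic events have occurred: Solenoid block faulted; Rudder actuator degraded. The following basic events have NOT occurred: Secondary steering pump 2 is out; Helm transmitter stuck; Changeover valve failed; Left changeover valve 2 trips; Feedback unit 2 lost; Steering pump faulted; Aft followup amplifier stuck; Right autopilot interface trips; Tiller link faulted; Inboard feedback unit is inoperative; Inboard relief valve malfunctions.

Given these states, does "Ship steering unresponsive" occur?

No

Rudder loop down [OR]: Inboard feedback unit is inoperative=not, Steering pump faulted=not, Changeover valve failed=not → no input occurs → does not occur.
Pump set inoperative [OR]: Rudder loop down=not, Aft followup amplifier stuck=not → no input occurs → does not occur.
Followup chain inoperative [OR]: Right autopilot interface trips=not, Tiller link faulted=not → no input occurs → does not occur.
Starboard system inoperative [AND]: Followup chain inoperative=not, Rudder actuator degraded=occurs, Helm transmitter stuck=not, Solenoid block faulted=occurs → not all inputs occur → does not occur.
NFU path fails [AND]: Inboard relief valve malfunctions=not, Feedback unit 2 lost=not → not all inputs occur → does not occur.
Port system lost [AND]: Secondary steering pump 2 is out=not, Left changeover valve 2 trips=not → not all inputs occur → does not occur.
Rudder loop 2 lost [AND]: NFU path fails=not, Port system lost=not → not all inputs occur → does not occur.
Ship steering unresponsive [OR]: Pump set inoperative=not, Starboard system inoperative=not, Rudder loop 2 lost=not → no input occurs → does not occur.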